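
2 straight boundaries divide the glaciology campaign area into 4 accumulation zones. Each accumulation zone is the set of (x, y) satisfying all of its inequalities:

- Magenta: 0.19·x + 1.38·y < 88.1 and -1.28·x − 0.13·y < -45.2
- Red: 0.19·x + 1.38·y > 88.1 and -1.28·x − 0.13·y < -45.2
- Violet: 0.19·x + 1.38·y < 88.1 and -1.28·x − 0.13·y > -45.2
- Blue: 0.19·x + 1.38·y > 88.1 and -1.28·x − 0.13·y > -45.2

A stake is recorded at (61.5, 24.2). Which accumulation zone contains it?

0.19·61.5 + 1.38·24.2 = 45.081, which is < 88.1
-1.28·61.5 − 0.13·24.2 = -81.866, which is < -45.2
This sign pattern matches Magenta.

Magenta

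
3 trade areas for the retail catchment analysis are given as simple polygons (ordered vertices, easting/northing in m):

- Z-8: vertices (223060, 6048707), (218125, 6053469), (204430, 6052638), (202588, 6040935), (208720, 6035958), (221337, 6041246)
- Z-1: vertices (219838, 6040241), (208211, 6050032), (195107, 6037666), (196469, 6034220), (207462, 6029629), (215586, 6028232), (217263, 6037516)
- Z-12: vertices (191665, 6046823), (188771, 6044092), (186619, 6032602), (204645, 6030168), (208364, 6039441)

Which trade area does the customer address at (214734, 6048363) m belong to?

Cast a ray rightward from (214734, 6048363). For each polygon, the edges (by vertex number in listed order) whose endpoints lie on opposite sides of northing = 6048363, where each meets that height, and whether that is right or left of the point:
Z-8: 3–4 at easting≈203757.1 (left), 6–1 at easting≈222980.6 (right) → 1 crossing.
Z-1: 1–2 at easting≈210193.0 (left), 2–3 at easting≈206442.4 (left) → 0 crossings.
Z-12: no edge straddles that height → 0 crossings.
Only Z-8 has an odd count, so the point is inside Z-8.

Z-8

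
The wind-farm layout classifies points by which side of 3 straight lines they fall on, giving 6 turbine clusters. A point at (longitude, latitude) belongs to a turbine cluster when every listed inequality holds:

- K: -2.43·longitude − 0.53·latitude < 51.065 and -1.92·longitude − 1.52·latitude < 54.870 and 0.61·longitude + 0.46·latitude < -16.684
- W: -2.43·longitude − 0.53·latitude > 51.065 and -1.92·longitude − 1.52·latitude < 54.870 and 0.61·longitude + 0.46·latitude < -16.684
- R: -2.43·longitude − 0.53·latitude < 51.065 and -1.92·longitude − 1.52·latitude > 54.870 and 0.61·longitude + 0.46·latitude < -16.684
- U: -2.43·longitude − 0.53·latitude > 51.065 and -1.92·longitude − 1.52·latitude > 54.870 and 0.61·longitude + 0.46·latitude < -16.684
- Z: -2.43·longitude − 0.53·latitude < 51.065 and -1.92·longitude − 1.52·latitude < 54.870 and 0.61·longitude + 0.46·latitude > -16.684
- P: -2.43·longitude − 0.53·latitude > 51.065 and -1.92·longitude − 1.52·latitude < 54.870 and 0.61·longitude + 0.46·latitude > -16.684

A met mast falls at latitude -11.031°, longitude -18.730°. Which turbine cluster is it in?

-2.43·-18.730 − 0.53·-11.031 = 51.360, which is > 51.065
-1.92·-18.730 − 1.52·-11.031 = 52.729, which is < 54.870
0.61·-18.730 + 0.46·-11.031 = -16.500, which is > -16.684
This sign pattern matches P.

P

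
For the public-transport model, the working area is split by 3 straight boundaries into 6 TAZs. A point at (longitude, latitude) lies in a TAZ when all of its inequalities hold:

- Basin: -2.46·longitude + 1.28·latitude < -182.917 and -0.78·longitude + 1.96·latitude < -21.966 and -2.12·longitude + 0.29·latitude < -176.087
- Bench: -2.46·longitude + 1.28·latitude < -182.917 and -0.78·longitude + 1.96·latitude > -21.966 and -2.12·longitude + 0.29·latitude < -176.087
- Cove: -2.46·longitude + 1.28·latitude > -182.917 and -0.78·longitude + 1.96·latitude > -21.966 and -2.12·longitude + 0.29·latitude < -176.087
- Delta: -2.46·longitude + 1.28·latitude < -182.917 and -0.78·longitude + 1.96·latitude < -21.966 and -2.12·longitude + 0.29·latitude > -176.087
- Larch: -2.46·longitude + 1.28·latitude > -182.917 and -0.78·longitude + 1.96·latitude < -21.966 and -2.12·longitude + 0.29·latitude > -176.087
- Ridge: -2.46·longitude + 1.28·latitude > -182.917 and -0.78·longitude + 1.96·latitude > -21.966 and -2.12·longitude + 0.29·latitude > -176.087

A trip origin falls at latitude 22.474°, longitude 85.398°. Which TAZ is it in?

-2.46·85.398 + 1.28·22.474 = -181.312, which is > -182.917
-0.78·85.398 + 1.96·22.474 = -22.561, which is < -21.966
-2.12·85.398 + 0.29·22.474 = -174.526, which is > -176.087
This sign pattern matches Larch.

Larch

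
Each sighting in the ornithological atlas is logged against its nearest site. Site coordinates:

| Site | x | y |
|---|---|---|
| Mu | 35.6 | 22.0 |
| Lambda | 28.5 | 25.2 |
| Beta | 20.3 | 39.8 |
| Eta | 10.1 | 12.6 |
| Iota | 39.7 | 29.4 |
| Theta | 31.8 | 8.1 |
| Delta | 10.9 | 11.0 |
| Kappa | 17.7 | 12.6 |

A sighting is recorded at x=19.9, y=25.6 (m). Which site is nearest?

Squared distances to each site:
Mu: 259.450; Lambda: 74.120; Beta: 201.800; Eta: 265.040; Iota: 406.480; Theta: 447.860; Delta: 294.160; Kappa: 173.840.
Minimum at Lambda.

Lambda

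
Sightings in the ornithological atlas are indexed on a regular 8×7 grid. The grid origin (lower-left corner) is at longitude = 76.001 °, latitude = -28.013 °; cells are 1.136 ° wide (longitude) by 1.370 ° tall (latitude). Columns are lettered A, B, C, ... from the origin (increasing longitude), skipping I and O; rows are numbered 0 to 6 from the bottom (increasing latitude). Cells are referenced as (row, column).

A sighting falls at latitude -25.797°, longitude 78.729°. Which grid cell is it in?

Column index: ⌊(78.729 − 76.001) / 1.136⌋ = ⌊2.401⌋ = 2 → column C
Row offset from origin: ⌊(-25.797 − -28.013) / 1.370⌋ = ⌊1.618⌋ = 1 → row 1

(1, C)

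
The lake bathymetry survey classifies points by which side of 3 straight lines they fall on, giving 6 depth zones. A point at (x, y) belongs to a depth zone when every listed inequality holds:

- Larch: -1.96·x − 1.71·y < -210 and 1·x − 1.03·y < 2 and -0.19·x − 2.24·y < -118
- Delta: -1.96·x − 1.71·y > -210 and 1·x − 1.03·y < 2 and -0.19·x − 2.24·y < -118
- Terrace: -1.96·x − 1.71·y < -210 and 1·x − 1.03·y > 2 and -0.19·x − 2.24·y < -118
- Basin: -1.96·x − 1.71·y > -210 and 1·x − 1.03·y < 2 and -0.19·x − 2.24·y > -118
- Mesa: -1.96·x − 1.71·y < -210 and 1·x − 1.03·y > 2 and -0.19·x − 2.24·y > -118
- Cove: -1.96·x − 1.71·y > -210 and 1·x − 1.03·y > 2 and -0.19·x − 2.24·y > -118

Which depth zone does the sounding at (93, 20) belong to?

-1.96·93 − 1.71·20 = -216.480, which is < -210
1·93 − 1.03·20 = 72.400, which is > 2
-0.19·93 − 2.24·20 = -62.470, which is > -118
This sign pattern matches Mesa.

Mesa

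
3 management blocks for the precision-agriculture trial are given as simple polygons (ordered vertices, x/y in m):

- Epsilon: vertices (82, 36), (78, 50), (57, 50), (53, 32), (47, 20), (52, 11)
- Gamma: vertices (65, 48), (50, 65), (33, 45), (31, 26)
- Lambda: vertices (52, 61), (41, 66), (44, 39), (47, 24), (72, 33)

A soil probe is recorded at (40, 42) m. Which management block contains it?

Gamma

Cast a ray rightward from (40, 42). For each polygon, the edges (by vertex number in listed order) whose endpoints lie on opposite sides of y = 42, where each meets that height, and whether that is right or left of the point:
Epsilon: 1–2 at x≈80.3 (right), 3–4 at x≈55.2 (right) → 2 crossings.
Gamma: 3–4 at x≈32.7 (left), 4–1 at x≈55.7 (right) → 1 crossing.
Lambda: 2–3 at x≈43.7 (right), 5–1 at x≈65.6 (right) → 2 crossings.
Only Gamma has an odd count, so the point is inside Gamma.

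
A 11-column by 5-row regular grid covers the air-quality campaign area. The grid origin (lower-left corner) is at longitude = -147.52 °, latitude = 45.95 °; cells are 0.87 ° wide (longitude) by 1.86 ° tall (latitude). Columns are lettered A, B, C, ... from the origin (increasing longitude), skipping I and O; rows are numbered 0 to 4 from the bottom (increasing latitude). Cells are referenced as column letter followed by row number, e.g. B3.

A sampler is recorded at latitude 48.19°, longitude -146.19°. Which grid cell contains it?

Column index: ⌊(-146.19 − -147.52) / 0.87⌋ = ⌊1.529⌋ = 1 → column B
Row offset from origin: ⌊(48.19 − 45.95) / 1.86⌋ = ⌊1.204⌋ = 1 → row 1

B1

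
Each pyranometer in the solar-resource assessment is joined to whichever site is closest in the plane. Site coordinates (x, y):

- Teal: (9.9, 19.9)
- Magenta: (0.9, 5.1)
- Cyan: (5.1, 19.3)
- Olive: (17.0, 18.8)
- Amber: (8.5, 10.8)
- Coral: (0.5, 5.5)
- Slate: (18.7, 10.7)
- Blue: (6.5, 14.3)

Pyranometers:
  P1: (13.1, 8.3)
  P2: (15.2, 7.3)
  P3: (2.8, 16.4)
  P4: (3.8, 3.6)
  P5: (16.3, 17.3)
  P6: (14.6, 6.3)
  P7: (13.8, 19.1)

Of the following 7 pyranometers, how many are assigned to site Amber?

1

P1 → Amber
P2 → Slate
P3 → Cyan
P4 → Magenta
P5 → Olive
P6 → Slate
P7 → Olive
1 of the 7 goes to Amber.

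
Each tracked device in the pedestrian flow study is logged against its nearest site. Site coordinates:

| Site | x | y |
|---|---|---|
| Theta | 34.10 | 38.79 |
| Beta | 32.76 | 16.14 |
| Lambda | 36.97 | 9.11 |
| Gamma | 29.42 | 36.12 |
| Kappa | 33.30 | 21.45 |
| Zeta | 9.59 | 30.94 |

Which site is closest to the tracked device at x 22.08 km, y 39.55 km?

Squared distances to each site:
Theta: 145.058; Beta: 662.090; Lambda: 1148.306; Gamma: 65.641; Kappa: 453.498; Zeta: 230.132.
Minimum at Gamma.

Gamma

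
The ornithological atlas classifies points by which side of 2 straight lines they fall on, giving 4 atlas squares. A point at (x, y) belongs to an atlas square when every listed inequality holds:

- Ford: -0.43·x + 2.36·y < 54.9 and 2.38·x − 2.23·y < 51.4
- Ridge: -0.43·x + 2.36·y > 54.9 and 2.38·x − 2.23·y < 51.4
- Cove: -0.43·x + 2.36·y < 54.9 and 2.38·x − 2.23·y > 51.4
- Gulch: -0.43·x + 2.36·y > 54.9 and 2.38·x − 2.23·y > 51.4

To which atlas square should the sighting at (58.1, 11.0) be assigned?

Cove

-0.43·58.1 + 2.36·11.0 = 0.977, which is < 54.9
2.38·58.1 − 2.23·11.0 = 113.748, which is > 51.4
This sign pattern matches Cove.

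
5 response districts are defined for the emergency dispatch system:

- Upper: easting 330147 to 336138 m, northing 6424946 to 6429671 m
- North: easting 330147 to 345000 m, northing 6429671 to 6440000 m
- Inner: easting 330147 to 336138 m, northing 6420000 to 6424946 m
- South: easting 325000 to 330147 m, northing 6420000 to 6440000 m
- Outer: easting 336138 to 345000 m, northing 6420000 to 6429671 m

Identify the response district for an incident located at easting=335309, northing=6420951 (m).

Inner

The point has easting = 335309 and northing = 6420951.
Only Inner satisfies 330147 ≤ easting ≤ 336138 and 6420000 ≤ northing ≤ 6424946.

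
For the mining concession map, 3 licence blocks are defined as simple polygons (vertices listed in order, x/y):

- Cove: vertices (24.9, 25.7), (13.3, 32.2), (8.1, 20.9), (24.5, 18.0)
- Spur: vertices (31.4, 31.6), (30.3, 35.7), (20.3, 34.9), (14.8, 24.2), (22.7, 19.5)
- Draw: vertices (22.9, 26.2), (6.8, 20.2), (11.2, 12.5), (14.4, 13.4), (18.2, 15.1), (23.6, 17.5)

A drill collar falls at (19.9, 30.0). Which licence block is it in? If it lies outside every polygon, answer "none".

Spur

Cast a ray rightward from (19.9, 30.0). For each polygon, the edges (by vertex number in listed order) whose endpoints lie on opposite sides of y = 30.0, where each meets that height, and whether that is right or left of the point:
Cove: 1–2 at x≈17.23 (left), 2–3 at x≈12.29 (left) → 0 crossings.
Spur: 3–4 at x≈17.78 (left), 5–1 at x≈30.25 (right) → 1 crossing.
Draw: no edge straddles that height → 0 crossings.
Only Spur has an odd count, so the point is inside Spur.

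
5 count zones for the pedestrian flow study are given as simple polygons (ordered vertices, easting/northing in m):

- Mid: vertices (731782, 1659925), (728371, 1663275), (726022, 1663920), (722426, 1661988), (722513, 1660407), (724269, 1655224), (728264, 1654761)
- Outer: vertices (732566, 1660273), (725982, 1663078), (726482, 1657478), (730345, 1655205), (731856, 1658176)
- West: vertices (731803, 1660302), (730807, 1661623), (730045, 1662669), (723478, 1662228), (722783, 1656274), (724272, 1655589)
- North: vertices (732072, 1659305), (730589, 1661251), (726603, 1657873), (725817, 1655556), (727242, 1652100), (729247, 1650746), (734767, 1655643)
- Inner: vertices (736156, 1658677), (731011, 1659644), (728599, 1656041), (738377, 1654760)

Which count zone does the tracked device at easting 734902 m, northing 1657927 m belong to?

Cast a ray rightward from (734902, 1657927). For each polygon, the edges (by vertex number in listed order) whose endpoints lie on opposite sides of northing = 1657927, where each meets that height, and whether that is right or left of the point:
Mid: 5–6 at easting≈723353.2 (left), 7–1 at easting≈730420.9 (left) → 0 crossings.
Outer: 2–3 at easting≈726441.9 (left), 4–5 at easting≈731729.4 (left) → 0 crossings.
West: 4–5 at easting≈722976.0 (left), 6–1 at easting≈728007.9 (left) → 0 crossings.
North: 2–3 at easting≈726666.7 (left), 7–1 at easting≈733086.1 (left) → 0 crossings.
Inner: 2–3 at easting≈729861.6 (left), 4–1 at easting≈736581.3 (right) → 1 crossing.
Only Inner has an odd count, so the point is inside Inner.

Inner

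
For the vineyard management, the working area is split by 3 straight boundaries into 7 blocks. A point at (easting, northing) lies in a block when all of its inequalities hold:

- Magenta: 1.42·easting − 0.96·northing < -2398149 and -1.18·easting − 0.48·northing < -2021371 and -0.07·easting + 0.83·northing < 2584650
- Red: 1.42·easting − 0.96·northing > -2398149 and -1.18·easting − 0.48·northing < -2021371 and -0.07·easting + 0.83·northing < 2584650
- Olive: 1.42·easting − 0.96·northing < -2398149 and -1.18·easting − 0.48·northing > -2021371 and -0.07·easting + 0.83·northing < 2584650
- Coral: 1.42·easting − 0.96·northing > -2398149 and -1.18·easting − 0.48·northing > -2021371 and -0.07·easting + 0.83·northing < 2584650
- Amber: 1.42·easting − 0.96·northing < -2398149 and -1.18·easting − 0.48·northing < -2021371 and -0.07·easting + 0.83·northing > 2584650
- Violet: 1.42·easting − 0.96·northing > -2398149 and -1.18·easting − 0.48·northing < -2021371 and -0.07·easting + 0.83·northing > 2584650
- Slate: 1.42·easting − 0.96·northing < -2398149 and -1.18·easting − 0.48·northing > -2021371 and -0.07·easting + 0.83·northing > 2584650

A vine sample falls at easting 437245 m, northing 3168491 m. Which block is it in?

1.42·437245 − 0.96·3168491 = -2420863.460, which is < -2398149
-1.18·437245 − 0.48·3168491 = -2036824.780, which is < -2021371
-0.07·437245 + 0.83·3168491 = 2599240.380, which is > 2584650
This sign pattern matches Amber.

Amber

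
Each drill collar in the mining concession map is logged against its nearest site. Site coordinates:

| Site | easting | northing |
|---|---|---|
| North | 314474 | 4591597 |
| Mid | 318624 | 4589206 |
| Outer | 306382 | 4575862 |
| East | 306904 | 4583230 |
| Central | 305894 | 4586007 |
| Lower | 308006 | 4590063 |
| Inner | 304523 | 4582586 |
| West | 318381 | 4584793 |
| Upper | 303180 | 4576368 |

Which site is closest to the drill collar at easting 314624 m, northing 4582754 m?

Squared distances to each site:
North: 78221149.000; Mid: 57628304.000; Outer: 115430228.000; East: 59824976.000; Central: 86794909.000; Lower: 97219405.000; Inner: 102058425.000; West: 18272570.000; Upper: 171746132.000.
Minimum at West.

West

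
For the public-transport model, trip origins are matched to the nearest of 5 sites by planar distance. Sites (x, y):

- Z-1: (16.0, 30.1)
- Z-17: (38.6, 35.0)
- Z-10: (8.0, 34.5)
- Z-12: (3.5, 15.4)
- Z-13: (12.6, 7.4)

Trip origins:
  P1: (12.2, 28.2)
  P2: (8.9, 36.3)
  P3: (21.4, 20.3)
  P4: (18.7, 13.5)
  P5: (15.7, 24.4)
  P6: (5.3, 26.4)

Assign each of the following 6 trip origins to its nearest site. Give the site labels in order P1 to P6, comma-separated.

P1 → Z-1 (d²=18.05)
P2 → Z-10 (d²=4.05)
P3 → Z-1 (d²=125.20)
P4 → Z-13 (d²=74.42)
P5 → Z-1 (d²=32.58)
P6 → Z-10 (d²=72.90)

Z-1, Z-10, Z-1, Z-13, Z-1, Z-10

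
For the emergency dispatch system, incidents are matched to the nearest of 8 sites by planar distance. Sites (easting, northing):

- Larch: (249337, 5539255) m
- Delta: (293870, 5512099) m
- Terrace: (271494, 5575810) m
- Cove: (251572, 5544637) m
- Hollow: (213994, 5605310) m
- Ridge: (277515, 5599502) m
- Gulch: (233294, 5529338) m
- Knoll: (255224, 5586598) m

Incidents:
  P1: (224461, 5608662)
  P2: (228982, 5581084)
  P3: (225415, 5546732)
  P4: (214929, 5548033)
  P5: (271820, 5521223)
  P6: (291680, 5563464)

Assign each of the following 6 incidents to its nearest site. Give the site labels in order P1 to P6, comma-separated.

Hollow, Knoll, Gulch, Gulch, Delta, Terrace

P1 → Hollow (d²=120793993.00)
P2 → Knoll (d²=719046760.00)
P3 → Gulch (d²=364629877.00)
P4 → Gulch (d²=686776250.00)
P5 → Delta (d²=569449876.00)
P6 → Terrace (d²=559898312.00)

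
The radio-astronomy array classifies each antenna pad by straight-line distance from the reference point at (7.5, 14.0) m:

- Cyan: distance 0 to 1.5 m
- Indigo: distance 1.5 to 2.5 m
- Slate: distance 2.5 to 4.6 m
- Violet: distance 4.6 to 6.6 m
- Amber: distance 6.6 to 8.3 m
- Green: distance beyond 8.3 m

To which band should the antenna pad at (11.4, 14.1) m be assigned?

Slate

Distance = √((11.4−7.5)² + (14.1−14.0)²) = √(15.210 + 0.010) = 3.901 m.
2.5 ≤ 3.901 < 4.6 → Slate.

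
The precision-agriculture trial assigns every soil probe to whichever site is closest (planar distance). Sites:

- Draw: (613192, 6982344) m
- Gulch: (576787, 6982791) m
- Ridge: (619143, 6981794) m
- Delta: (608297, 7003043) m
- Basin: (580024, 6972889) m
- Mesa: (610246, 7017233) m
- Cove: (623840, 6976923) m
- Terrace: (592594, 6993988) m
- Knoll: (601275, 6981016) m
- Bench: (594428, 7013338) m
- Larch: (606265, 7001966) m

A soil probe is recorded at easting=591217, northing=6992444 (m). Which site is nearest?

Squared distances to each site:
Draw: 584910625.000; Gulch: 301405309.000; Ridge: 893283976.000; Delta: 404065201.000; Basin: 507681274.000; Mesa: 976597362.000; Cove: 1305161570.000; Terrace: 4280065.000; Knoll: 231762548.000; Bench: 446869757.000; Larch: 317110788.000.
Minimum at Terrace.

Terrace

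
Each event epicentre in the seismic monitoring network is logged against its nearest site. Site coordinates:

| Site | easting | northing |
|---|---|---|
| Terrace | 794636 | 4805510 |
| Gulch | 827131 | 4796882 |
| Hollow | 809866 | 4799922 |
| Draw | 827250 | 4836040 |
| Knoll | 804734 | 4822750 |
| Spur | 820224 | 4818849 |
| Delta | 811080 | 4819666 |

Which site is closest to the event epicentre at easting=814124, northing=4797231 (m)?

Squared distances to each site:
Terrace: 448323985.000; Gulch: 169303850.000; Hollow: 25372045.000; Draw: 1678430357.000; Knoll: 739391461.000; Spur: 504547924.000; Delta: 512595161.000.
Minimum at Hollow.

Hollow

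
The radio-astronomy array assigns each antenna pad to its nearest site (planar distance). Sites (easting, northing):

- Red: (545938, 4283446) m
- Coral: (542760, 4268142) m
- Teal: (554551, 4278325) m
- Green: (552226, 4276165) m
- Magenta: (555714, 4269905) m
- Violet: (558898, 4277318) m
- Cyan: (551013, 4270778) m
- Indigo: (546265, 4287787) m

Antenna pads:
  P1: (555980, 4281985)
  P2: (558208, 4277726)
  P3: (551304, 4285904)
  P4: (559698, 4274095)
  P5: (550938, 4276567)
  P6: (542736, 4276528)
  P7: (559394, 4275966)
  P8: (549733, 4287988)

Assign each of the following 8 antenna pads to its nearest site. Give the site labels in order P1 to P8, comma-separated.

P1 → Teal (d²=15437641.00)
P2 → Violet (d²=642564.00)
P3 → Indigo (d²=28937210.00)
P4 → Violet (d²=11027729.00)
P5 → Green (d²=1820548.00)
P6 → Red (d²=58111528.00)
P7 → Violet (d²=2073920.00)
P8 → Indigo (d²=12067425.00)

Teal, Violet, Indigo, Violet, Green, Red, Violet, Indigo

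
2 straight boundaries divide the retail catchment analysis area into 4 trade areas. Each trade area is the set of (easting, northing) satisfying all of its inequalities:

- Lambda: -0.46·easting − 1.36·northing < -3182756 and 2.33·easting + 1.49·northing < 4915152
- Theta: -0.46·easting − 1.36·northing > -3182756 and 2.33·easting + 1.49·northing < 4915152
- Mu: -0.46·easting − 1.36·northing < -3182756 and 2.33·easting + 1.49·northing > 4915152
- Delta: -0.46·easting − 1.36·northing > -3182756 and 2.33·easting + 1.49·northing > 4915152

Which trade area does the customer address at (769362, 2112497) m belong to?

-0.46·769362 − 1.36·2112497 = -3226902.440, which is < -3182756
2.33·769362 + 1.49·2112497 = 4940233.990, which is > 4915152
This sign pattern matches Mu.

Mu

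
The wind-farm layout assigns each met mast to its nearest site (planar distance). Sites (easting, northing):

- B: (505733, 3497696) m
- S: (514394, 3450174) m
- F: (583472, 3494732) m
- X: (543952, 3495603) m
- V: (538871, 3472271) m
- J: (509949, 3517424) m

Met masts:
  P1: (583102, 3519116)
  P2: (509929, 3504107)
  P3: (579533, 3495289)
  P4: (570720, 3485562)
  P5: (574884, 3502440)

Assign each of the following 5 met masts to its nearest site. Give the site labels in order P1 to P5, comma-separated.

P1 → F (d²=594716356.00)
P2 → B (d²=58707337.00)
P3 → F (d²=15825970.00)
P4 → F (d²=246702404.00)
P5 → F (d²=133167008.00)

F, B, F, F, F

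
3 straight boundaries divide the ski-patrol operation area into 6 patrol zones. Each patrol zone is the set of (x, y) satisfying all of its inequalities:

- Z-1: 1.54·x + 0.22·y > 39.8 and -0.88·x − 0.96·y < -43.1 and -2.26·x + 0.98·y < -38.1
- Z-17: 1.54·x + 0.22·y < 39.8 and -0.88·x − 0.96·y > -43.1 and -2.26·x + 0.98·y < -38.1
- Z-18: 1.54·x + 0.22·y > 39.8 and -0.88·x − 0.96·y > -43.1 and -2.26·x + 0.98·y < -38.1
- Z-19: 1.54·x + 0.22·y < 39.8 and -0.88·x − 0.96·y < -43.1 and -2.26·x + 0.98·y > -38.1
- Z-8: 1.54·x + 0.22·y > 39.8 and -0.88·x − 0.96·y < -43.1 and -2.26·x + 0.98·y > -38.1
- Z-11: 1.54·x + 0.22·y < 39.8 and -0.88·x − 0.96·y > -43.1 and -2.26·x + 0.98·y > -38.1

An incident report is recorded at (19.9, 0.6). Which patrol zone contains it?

1.54·19.9 + 0.22·0.6 = 30.778, which is < 39.8
-0.88·19.9 − 0.96·0.6 = -18.088, which is > -43.1
-2.26·19.9 + 0.98·0.6 = -44.386, which is < -38.1
This sign pattern matches Z-17.

Z-17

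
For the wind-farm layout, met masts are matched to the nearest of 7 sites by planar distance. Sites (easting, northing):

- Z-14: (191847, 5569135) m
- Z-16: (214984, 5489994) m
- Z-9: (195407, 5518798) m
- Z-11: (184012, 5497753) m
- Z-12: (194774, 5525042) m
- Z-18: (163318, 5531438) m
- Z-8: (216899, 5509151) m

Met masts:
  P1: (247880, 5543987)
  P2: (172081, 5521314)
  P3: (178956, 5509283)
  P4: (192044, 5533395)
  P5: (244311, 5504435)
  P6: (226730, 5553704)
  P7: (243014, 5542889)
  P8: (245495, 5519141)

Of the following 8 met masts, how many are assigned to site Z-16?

0

P1 → Z-8
P2 → Z-18
P3 → Z-11
P4 → Z-12
P5 → Z-8
P6 → Z-14
P7 → Z-8
P8 → Z-8
0 of the 8 go to Z-16.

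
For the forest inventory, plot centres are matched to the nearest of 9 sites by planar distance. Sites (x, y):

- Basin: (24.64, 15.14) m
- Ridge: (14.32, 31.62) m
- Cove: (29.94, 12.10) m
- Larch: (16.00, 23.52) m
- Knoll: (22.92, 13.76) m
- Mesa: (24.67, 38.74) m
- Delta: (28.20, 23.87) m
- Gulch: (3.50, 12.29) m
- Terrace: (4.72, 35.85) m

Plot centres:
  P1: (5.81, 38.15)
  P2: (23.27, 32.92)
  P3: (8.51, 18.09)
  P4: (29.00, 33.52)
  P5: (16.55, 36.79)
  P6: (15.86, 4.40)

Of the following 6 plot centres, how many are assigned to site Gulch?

1

P1 → Terrace
P2 → Mesa
P3 → Gulch
P4 → Mesa
P5 → Ridge
P6 → Knoll
1 of the 6 goes to Gulch.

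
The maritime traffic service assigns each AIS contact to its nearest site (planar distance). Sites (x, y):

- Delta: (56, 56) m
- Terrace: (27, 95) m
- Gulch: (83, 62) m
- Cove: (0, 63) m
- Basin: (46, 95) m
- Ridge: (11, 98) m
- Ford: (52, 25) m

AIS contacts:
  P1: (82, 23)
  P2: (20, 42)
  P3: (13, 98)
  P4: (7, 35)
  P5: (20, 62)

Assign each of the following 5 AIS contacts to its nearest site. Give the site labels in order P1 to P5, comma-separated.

Ford, Cove, Ridge, Cove, Cove

P1 → Ford (d²=904.00)
P2 → Cove (d²=841.00)
P3 → Ridge (d²=4.00)
P4 → Cove (d²=833.00)
P5 → Cove (d²=401.00)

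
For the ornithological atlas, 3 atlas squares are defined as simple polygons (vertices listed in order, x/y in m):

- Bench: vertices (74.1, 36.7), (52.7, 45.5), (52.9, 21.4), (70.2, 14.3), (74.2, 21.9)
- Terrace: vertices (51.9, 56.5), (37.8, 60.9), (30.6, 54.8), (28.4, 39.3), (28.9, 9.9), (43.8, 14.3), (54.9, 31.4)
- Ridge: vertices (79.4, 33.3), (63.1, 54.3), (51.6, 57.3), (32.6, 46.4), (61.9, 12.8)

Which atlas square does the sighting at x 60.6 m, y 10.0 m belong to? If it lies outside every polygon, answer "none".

Cast a ray rightward from (60.6, 10.0). For each polygon, the edges (by vertex number in listed order) whose endpoints lie on opposite sides of y = 10.0, where each meets that height, and whether that is right or left of the point:
Bench: no edge straddles that height → 0 crossings.
Terrace: 4–5 at x≈28.90 (left), 5–6 at x≈29.24 (left) → 0 crossings.
Ridge: no edge straddles that height → 0 crossings.
All counts are even, so the point lies outside every listed polygon.

none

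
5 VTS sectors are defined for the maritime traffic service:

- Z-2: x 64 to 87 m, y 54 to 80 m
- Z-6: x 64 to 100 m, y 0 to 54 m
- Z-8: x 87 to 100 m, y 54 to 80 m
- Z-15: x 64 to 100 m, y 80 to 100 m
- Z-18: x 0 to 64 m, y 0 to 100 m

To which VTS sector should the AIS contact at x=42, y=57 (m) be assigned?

Z-18

The point has x = 42 and y = 57.
Only Z-18 satisfies 0 ≤ x ≤ 64 and 0 ≤ y ≤ 100.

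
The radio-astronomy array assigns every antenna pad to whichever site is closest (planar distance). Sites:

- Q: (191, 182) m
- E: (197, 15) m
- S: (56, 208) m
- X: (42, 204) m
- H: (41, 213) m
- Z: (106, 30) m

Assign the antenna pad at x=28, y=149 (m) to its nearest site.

Squared distances to each site:
Q: 27658.000; E: 46517.000; S: 4265.000; X: 3221.000; H: 4265.000; Z: 20245.000.
Minimum at X.

X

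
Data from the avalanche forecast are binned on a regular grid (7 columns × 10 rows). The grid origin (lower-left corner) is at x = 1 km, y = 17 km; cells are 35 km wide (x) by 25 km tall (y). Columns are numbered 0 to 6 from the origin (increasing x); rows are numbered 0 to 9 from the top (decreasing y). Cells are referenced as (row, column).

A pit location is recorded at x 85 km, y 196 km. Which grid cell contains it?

(2, 2)

Column index: ⌊(85 − 1) / 35⌋ = ⌊2.400⌋ = 2
Row offset from origin: ⌊(196 − 17) / 25⌋ = ⌊7.160⌋ = 7 → row 2 (counted from top)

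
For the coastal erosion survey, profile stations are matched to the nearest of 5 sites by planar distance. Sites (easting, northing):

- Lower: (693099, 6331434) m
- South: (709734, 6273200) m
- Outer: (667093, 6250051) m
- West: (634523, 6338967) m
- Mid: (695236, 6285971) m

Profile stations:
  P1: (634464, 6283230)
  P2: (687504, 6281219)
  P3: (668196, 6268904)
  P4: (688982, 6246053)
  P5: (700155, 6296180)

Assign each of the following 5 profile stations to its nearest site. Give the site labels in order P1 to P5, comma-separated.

P1 → Outer (d²=2165497682.00)
P2 → Mid (d²=82365328.00)
P3 → Outer (d²=356652218.00)
P4 → Outer (d²=495112325.00)
P5 → Mid (d²=128420242.00)

Outer, Mid, Outer, Outer, Mid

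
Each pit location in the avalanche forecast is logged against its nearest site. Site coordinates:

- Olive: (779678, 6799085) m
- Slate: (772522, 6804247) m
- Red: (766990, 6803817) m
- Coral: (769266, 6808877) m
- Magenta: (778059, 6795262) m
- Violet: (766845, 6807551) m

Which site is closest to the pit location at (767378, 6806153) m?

Squared distances to each site:
Olive: 201246624.000; Slate: 30093572.000; Red: 5607440.000; Coral: 10984720.000; Magenta: 232697642.000; Violet: 2238493.000.
Minimum at Violet.

Violet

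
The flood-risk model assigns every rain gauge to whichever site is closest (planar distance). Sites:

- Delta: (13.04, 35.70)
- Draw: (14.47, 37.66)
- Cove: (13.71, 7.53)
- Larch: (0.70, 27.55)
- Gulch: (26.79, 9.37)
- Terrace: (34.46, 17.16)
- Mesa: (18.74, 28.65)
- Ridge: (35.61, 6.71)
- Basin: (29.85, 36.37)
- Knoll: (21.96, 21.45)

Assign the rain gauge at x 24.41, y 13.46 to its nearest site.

Squared distances to each site:
Delta: 623.895; Draw: 684.444; Cove: 149.655; Larch: 760.692; Gulch: 22.393; Terrace: 114.693; Mesa: 262.885; Ridge: 171.002; Basin: 554.462; Knoll: 69.843.
Minimum at Gulch.

Gulch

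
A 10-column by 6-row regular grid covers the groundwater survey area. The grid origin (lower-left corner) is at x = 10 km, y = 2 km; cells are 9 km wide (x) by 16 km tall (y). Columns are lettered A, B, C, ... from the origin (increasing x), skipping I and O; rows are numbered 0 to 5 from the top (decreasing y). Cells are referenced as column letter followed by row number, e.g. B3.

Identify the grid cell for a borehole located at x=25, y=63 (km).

Column index: ⌊(25 − 10) / 9⌋ = ⌊1.667⌋ = 1 → column B
Row offset from origin: ⌊(63 − 2) / 16⌋ = ⌊3.812⌋ = 3 → row 2 (counted from top)

B2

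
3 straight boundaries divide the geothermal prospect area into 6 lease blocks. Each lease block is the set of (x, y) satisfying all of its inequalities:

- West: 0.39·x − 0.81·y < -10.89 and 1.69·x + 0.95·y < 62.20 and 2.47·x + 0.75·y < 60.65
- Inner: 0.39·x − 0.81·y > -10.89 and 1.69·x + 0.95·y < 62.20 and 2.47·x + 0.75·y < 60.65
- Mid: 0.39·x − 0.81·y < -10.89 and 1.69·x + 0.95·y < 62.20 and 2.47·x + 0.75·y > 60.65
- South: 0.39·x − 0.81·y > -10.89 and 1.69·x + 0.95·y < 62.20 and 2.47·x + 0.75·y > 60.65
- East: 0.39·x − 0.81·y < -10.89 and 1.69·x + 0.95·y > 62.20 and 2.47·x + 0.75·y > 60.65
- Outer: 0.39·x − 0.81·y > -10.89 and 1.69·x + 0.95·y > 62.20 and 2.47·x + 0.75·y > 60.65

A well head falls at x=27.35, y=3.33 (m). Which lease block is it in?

South

0.39·27.35 − 0.81·3.33 = 7.969, which is > -10.89
1.69·27.35 + 0.95·3.33 = 49.385, which is < 62.20
2.47·27.35 + 0.75·3.33 = 70.052, which is > 60.65
This sign pattern matches South.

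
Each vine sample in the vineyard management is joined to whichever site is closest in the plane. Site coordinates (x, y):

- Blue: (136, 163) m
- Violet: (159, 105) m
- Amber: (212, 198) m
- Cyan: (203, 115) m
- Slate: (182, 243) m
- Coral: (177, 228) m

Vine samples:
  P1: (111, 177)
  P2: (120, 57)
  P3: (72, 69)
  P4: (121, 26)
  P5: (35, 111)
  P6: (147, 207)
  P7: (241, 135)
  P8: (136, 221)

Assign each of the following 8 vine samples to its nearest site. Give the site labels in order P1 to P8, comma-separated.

Blue, Violet, Violet, Violet, Blue, Coral, Cyan, Coral

P1 → Blue (d²=821.00)
P2 → Violet (d²=3825.00)
P3 → Violet (d²=8865.00)
P4 → Violet (d²=7685.00)
P5 → Blue (d²=12905.00)
P6 → Coral (d²=1341.00)
P7 → Cyan (d²=1844.00)
P8 → Coral (d²=1730.00)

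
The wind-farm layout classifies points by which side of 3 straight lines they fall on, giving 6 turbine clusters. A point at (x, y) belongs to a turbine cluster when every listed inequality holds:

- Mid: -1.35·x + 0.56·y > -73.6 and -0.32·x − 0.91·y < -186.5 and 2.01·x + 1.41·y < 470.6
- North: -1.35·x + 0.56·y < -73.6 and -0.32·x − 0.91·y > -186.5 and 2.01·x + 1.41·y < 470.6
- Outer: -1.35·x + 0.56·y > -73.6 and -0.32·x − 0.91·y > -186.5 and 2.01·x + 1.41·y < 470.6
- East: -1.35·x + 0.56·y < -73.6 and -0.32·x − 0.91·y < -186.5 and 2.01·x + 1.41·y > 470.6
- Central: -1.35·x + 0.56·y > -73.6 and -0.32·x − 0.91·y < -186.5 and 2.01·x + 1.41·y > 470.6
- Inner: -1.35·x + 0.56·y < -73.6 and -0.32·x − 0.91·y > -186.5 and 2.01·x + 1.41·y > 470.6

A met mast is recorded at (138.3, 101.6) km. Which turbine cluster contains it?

-1.35·138.3 + 0.56·101.6 = -129.809, which is < -73.6
-0.32·138.3 − 0.91·101.6 = -136.712, which is > -186.5
2.01·138.3 + 1.41·101.6 = 421.239, which is < 470.6
This sign pattern matches North.

North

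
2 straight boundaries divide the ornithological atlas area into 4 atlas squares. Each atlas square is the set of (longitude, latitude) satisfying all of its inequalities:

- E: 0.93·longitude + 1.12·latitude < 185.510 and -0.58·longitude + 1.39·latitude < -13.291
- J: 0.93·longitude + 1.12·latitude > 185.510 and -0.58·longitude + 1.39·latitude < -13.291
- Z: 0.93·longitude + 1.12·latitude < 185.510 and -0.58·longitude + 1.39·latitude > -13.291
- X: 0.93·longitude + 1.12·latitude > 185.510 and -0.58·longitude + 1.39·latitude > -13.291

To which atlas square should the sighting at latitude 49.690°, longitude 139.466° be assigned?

Z

0.93·139.466 + 1.12·49.690 = 185.356, which is < 185.510
-0.58·139.466 + 1.39·49.690 = -11.821, which is > -13.291
This sign pattern matches Z.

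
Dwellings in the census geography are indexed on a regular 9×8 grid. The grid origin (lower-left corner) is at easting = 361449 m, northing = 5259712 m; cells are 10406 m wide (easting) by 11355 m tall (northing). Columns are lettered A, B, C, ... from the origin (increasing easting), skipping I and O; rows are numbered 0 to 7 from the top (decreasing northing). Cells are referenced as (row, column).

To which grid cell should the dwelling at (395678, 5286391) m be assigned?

(5, D)

Column index: ⌊(395678 − 361449) / 10406⌋ = ⌊3.289⌋ = 3 → column D
Row offset from origin: ⌊(5286391 − 5259712) / 11355⌋ = ⌊2.350⌋ = 2 → row 5 (counted from top)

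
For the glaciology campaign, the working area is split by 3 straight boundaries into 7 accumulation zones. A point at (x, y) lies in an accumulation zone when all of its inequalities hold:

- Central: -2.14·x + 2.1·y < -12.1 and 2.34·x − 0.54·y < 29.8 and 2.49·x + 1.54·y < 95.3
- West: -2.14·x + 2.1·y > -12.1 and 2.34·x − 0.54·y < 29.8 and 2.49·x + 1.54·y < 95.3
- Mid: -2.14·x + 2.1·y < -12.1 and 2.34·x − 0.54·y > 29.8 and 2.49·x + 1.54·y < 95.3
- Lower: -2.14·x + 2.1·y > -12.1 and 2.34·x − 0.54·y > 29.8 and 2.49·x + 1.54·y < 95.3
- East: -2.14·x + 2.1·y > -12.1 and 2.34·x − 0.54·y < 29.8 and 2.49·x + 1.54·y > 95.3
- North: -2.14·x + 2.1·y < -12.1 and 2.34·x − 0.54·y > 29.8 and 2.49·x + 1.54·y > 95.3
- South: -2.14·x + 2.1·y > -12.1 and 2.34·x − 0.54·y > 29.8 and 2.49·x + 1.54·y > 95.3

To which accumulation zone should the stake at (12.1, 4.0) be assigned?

-2.14·12.1 + 2.1·4.0 = -17.494, which is < -12.1
2.34·12.1 − 0.54·4.0 = 26.154, which is < 29.8
2.49·12.1 + 1.54·4.0 = 36.289, which is < 95.3
This sign pattern matches Central.

Central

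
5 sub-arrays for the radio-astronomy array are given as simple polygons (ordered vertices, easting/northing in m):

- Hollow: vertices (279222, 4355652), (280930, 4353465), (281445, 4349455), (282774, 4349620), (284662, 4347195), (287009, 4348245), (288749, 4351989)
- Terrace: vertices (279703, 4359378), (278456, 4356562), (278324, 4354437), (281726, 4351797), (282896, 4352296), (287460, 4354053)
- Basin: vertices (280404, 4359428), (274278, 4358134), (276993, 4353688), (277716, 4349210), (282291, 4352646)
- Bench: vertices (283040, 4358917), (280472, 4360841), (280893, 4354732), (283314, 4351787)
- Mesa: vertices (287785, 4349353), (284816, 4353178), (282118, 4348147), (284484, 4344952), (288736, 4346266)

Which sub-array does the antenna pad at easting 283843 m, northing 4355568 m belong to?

Terrace

Cast a ray rightward from (283843, 4355568). For each polygon, the edges (by vertex number in listed order) whose endpoints lie on opposite sides of northing = 4355568, where each meets that height, and whether that is right or left of the point:
Hollow: 1–2 at easting≈279287.6 (left), 7–1 at easting≈279440.5 (left) → 0 crossings.
Terrace: 2–3 at easting≈278394.3 (left), 6–1 at easting≈285253.1 (right) → 1 crossing.
Basin: 2–3 at easting≈275845.0 (left), 5–1 at easting≈281478.0 (left) → 0 crossings.
Bench: 2–3 at easting≈280835.4 (left), 4–1 at easting≈283168.7 (left) → 0 crossings.
Mesa: no edge straddles that height → 0 crossings.
Only Terrace has an odd count, so the point is inside Terrace.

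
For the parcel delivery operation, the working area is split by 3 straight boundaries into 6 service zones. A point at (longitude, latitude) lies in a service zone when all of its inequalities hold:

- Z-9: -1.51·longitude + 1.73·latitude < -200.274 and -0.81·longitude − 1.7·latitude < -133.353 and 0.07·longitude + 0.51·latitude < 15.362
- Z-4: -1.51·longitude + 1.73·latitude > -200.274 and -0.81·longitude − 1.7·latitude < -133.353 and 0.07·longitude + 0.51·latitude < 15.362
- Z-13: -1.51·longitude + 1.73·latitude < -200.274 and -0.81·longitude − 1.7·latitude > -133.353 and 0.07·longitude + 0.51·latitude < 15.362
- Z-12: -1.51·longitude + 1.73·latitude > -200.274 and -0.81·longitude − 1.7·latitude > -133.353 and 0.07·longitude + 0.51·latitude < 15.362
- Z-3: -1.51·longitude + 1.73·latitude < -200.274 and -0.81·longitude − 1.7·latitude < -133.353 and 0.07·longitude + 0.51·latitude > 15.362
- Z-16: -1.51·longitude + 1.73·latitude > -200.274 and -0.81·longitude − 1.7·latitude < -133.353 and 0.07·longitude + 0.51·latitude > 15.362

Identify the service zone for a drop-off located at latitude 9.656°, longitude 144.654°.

-1.51·144.654 + 1.73·9.656 = -201.723, which is < -200.274
-0.81·144.654 − 1.7·9.656 = -133.585, which is < -133.353
0.07·144.654 + 0.51·9.656 = 15.050, which is < 15.362
This sign pattern matches Z-9.

Z-9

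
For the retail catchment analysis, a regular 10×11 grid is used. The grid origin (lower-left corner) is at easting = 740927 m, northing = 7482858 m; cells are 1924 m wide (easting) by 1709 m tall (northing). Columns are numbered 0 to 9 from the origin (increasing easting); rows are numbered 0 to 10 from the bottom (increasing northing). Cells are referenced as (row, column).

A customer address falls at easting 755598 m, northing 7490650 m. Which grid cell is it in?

Column index: ⌊(755598 − 740927) / 1924⌋ = ⌊7.625⌋ = 7
Row offset from origin: ⌊(7490650 − 7482858) / 1709⌋ = ⌊4.559⌋ = 4 → row 4

(4, 7)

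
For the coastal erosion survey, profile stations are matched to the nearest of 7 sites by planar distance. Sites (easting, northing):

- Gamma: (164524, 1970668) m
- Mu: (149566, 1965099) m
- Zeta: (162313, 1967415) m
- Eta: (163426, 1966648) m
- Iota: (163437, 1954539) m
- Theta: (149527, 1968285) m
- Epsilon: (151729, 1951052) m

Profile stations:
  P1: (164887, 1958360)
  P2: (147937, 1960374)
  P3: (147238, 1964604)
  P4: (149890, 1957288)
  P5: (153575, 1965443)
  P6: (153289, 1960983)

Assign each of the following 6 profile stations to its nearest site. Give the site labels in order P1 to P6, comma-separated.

Iota, Mu, Mu, Epsilon, Mu, Mu

P1 → Iota (d²=16702541.00)
P2 → Mu (d²=24979266.00)
P3 → Mu (d²=5664609.00)
P4 → Epsilon (d²=42269617.00)
P5 → Mu (d²=16190417.00)
P6 → Mu (d²=30802185.00)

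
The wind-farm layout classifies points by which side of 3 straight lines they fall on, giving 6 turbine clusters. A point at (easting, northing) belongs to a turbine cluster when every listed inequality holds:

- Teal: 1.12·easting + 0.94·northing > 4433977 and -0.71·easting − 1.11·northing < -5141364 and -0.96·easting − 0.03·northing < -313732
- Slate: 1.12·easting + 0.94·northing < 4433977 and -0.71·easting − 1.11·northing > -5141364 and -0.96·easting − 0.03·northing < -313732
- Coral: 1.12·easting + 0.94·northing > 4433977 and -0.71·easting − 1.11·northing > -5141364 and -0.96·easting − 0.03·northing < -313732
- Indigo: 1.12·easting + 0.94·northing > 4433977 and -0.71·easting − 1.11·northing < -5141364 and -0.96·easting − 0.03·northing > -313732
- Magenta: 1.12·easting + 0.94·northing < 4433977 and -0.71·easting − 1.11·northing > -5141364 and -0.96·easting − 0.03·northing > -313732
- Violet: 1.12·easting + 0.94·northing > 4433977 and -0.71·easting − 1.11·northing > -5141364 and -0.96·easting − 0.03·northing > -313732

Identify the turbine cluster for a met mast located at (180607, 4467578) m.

1.12·180607 + 0.94·4467578 = 4401803.160, which is < 4433977
-0.71·180607 − 1.11·4467578 = -5087242.550, which is > -5141364
-0.96·180607 − 0.03·4467578 = -307410.060, which is > -313732
This sign pattern matches Magenta.

Magenta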